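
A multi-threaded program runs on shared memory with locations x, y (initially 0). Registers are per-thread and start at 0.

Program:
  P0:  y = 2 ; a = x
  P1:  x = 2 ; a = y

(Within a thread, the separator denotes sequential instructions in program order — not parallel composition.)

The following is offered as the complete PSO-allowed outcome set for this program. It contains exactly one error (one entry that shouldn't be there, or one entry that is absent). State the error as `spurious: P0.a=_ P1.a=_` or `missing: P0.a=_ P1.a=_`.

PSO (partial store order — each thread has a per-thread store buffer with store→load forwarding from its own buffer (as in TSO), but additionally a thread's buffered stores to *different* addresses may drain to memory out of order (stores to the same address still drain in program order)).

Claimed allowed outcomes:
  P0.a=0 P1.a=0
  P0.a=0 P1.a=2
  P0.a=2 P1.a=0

outcome vector order: (P0.a,P1.a)
under PSO → 00, 02, 20, 22
PSO∖claimed = {22}

missing: P0.a=2 P1.a=2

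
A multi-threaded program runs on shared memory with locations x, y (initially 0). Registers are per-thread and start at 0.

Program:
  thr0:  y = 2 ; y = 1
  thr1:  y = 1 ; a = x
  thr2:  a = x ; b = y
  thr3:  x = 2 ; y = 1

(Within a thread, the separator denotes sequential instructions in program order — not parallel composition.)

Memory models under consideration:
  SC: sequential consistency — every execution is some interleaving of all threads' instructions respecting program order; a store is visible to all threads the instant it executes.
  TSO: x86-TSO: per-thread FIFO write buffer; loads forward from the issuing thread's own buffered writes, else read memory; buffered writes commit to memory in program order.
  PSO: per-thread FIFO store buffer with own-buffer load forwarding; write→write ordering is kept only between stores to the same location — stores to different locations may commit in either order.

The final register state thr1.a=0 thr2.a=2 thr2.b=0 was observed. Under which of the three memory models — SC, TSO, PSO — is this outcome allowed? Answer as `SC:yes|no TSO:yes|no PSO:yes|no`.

outcome vector order: (thr1.a,thr2.a,thr2.b)
SC: 11 outcomes — {0/0/0, 0/0/1, 0/0/2, 0/2/1, 0/2/2, 2/0/0, 2/0/1, 2/0/2, 2/2/0, 2/2/1, 2/2/2}
TSO: 12 outcomes — {0/0/0, 0/0/1, 0/0/2, 0/2/0, 0/2/1, 0/2/2, 2/0/0, 2/0/1, 2/0/2, 2/2/0, 2/2/1, 2/2/2}
PSO: 12 outcomes — {0/0/0, 0/0/1, 0/0/2, 0/2/0, 0/2/1, 0/2/2, 2/0/0, 2/0/1, 2/0/2, 2/2/0, 2/2/1, 2/2/2}
target 0/2/0 ∈ {TSO,PSO}

SC:no TSO:yes PSO:yes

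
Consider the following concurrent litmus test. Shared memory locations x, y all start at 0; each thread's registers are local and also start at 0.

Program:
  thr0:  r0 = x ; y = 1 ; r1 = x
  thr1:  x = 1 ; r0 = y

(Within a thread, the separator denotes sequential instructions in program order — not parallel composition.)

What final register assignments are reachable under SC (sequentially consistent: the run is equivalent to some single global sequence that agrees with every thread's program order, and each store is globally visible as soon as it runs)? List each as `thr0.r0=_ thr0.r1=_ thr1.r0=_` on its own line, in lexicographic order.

thr0.r0=0 thr0.r1=0 thr1.r0=1
thr0.r0=0 thr0.r1=1 thr1.r0=0
thr0.r0=0 thr0.r1=1 thr1.r0=1
thr0.r0=1 thr0.r1=1 thr1.r0=0
thr0.r0=1 thr0.r1=1 thr1.r0=1

outcome vector order: (thr0.r0,thr0.r1,thr1.r0)
|SC outcomes| = 5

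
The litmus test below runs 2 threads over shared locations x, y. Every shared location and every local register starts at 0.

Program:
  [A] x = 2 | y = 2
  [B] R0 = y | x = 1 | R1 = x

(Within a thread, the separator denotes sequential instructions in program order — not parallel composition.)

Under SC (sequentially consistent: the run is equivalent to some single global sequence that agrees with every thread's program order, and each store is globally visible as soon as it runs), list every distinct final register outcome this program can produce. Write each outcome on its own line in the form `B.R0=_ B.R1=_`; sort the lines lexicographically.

B.R0=0 B.R1=1
B.R0=0 B.R1=2
B.R0=2 B.R1=1

outcome vector order: (B.R0,B.R1)
|SC outcomes| = 3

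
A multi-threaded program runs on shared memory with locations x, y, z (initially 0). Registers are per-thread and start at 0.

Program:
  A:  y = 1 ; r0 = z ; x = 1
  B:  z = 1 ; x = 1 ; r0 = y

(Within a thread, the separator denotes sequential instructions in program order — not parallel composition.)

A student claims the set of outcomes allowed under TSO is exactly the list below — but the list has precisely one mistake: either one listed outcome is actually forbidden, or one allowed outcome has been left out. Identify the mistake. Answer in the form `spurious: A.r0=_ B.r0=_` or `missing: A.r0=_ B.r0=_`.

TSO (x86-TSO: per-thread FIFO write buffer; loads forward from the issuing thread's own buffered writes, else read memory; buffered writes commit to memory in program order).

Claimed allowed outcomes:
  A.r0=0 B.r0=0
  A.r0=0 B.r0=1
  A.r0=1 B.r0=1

outcome vector order: (A.r0,B.r0)
TSO (4): <0 0> <0 1> <1 0> <1 1>
TSO∖claimed = {<1 0>}

missing: A.r0=1 B.r0=0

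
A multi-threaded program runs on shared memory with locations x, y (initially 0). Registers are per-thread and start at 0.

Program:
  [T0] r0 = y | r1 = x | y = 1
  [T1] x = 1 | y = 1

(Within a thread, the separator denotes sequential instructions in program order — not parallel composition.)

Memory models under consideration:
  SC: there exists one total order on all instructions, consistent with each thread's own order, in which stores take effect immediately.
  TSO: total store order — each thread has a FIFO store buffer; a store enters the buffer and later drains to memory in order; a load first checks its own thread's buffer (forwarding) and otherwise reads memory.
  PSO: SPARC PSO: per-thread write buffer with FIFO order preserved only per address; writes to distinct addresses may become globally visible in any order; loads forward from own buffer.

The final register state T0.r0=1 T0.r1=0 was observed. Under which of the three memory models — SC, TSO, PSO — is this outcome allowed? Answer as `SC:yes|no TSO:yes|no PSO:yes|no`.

SC:no TSO:no PSO:yes

outcome vector order: (T0.r0,T0.r1)
under SC → 0/0, 0/1, 1/1
under TSO → 0/0, 0/1, 1/1
under PSO → 0/0, 0/1, 1/0, 1/1
target 1/0 ∈ {PSO}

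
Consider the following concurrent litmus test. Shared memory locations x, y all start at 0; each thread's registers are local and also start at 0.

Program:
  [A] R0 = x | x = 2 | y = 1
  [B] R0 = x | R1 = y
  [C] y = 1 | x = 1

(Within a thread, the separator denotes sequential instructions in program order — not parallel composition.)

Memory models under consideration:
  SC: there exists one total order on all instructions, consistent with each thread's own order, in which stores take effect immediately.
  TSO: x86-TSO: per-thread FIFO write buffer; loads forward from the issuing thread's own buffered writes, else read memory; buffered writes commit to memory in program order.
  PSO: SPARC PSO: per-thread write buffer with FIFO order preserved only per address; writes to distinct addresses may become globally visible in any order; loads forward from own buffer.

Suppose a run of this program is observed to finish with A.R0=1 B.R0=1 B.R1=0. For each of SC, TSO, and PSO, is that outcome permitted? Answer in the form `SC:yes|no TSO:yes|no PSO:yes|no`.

SC:no TSO:no PSO:yes

outcome vector order: (A.R0,B.R0,B.R1)
under SC → (0,0,0) (0,0,1) (0,1,1) (0,2,0) (0,2,1) (1,0,0) (1,0,1) (1,1,1) (1,2,1)
under TSO → (0,0,0) (0,0,1) (0,1,1) (0,2,0) (0,2,1) (1,0,0) (1,0,1) (1,1,1) (1,2,1)
under PSO → (0,0,0) (0,0,1) (0,1,0) (0,1,1) (0,2,0) (0,2,1) (1,0,0) (1,0,1) (1,1,0) (1,1,1) (1,2,0) (1,2,1)
target (1,1,0) ∈ {PSO}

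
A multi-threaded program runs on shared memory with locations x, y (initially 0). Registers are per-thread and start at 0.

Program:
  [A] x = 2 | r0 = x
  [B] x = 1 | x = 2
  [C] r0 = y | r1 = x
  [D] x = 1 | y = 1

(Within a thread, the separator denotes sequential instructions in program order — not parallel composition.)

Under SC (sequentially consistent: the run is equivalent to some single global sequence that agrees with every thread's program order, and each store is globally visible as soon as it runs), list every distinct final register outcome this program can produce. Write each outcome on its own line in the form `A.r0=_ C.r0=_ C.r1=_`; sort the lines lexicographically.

A.r0=1 C.r0=0 C.r1=0
A.r0=1 C.r0=0 C.r1=1
A.r0=1 C.r0=0 C.r1=2
A.r0=1 C.r0=1 C.r1=1
A.r0=1 C.r0=1 C.r1=2
A.r0=2 C.r0=0 C.r1=0
A.r0=2 C.r0=0 C.r1=1
A.r0=2 C.r0=0 C.r1=2
A.r0=2 C.r0=1 C.r1=1
A.r0=2 C.r0=1 C.r1=2

outcome vector order: (A.r0,C.r0,C.r1)
|SC outcomes| = 10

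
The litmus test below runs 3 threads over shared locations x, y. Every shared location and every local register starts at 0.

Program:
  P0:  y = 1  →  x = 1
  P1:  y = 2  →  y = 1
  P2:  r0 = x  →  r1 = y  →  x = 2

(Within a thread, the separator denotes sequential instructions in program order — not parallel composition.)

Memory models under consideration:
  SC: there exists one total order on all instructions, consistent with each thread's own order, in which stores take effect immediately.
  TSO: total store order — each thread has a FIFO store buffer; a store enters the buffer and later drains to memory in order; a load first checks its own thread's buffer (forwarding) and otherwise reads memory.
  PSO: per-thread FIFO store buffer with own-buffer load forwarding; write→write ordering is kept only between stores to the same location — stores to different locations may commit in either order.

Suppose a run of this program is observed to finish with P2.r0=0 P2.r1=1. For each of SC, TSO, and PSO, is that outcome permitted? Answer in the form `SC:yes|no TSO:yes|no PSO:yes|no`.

SC:yes TSO:yes PSO:yes

outcome vector order: (P2.r0,P2.r1)
SC: 5 outcomes — {<0 0>; <0 1>; <0 2>; <1 1>; <1 2>}
TSO: 5 outcomes — {<0 0>; <0 1>; <0 2>; <1 1>; <1 2>}
PSO: 6 outcomes — {<0 0>; <0 1>; <0 2>; <1 0>; <1 1>; <1 2>}
target <0 1> ∈ {SC,TSO,PSO}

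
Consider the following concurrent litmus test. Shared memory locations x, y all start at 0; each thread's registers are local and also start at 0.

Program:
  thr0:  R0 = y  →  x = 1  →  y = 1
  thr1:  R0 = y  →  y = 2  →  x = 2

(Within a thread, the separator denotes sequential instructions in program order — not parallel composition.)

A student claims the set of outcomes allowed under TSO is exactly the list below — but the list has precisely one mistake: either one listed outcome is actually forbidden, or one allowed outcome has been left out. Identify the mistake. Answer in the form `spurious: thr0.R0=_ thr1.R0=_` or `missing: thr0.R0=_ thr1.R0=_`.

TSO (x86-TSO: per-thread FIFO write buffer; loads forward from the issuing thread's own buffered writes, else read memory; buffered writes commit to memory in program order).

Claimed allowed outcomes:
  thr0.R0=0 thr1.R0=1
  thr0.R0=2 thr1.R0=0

outcome vector order: (thr0.R0,thr1.R0)
TSO: 3 outcomes — {(0,0) (0,1) (2,0)}
TSO∖claimed = {(0,0)}

missing: thr0.R0=0 thr1.R0=0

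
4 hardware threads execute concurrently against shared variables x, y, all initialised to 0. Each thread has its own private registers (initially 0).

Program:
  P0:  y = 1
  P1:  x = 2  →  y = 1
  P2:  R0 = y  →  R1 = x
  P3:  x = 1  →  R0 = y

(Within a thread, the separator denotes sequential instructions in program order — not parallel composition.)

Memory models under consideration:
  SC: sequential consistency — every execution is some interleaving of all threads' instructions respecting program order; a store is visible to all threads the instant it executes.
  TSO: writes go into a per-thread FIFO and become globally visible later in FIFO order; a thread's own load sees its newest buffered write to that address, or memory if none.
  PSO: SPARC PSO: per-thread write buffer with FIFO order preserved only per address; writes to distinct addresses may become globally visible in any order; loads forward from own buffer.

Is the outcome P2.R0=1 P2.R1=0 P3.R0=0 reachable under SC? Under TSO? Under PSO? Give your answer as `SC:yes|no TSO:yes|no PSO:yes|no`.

SC:no TSO:yes PSO:yes

outcome vector order: (P2.R0,P2.R1,P3.R0)
under SC → 0/0/0; 0/0/1; 0/1/0; 0/1/1; 0/2/0; 0/2/1; 1/0/1; 1/1/0; 1/1/1; 1/2/0; 1/2/1
under TSO → 0/0/0; 0/0/1; 0/1/0; 0/1/1; 0/2/0; 0/2/1; 1/0/0; 1/0/1; 1/1/0; 1/1/1; 1/2/0; 1/2/1
under PSO → 0/0/0; 0/0/1; 0/1/0; 0/1/1; 0/2/0; 0/2/1; 1/0/0; 1/0/1; 1/1/0; 1/1/1; 1/2/0; 1/2/1
target 1/0/0 ∈ {TSO,PSO}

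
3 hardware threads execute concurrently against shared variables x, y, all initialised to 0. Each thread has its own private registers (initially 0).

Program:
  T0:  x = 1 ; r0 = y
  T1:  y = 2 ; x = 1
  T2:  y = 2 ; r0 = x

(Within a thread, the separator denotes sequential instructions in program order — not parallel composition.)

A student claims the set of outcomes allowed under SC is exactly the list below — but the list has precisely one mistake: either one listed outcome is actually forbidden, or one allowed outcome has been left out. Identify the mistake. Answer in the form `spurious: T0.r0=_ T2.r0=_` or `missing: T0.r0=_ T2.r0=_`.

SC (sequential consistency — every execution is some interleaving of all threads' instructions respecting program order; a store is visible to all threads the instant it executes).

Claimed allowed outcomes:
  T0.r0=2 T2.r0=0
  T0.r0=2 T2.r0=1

missing: T0.r0=0 T2.r0=1

outcome vector order: (T0.r0,T2.r0)
[SC] allowed = {(0,1) (2,0) (2,1)}
SC∖claimed = {(0,1)}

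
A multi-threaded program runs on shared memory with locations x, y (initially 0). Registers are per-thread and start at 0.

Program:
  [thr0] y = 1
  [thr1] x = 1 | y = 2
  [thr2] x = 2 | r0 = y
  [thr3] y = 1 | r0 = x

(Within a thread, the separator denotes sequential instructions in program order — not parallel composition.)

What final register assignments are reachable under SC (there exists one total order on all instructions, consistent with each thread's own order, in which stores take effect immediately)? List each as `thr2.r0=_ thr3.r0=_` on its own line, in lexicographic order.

thr2.r0=0 thr3.r0=1
thr2.r0=0 thr3.r0=2
thr2.r0=1 thr3.r0=0
thr2.r0=1 thr3.r0=1
thr2.r0=1 thr3.r0=2
thr2.r0=2 thr3.r0=0
thr2.r0=2 thr3.r0=1
thr2.r0=2 thr3.r0=2

outcome vector order: (thr2.r0,thr3.r0)
|SC outcomes| = 8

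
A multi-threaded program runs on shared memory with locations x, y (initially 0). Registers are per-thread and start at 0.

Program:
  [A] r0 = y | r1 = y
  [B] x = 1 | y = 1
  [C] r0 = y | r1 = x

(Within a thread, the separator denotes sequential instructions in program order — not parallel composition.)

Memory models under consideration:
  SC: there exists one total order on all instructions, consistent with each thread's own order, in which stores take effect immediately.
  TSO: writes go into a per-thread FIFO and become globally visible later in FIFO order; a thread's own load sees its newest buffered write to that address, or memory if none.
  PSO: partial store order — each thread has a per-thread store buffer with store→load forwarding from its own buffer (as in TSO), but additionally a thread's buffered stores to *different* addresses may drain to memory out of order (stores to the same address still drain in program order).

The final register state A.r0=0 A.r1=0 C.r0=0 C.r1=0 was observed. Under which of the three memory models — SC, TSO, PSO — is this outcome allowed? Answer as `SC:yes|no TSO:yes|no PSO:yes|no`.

SC:yes TSO:yes PSO:yes

outcome vector order: (A.r0,A.r1,C.r0,C.r1)
SC (9): 0/0/0/0, 0/0/0/1, 0/0/1/1, 0/1/0/0, 0/1/0/1, 0/1/1/1, 1/1/0/0, 1/1/0/1, 1/1/1/1
TSO (9): 0/0/0/0, 0/0/0/1, 0/0/1/1, 0/1/0/0, 0/1/0/1, 0/1/1/1, 1/1/0/0, 1/1/0/1, 1/1/1/1
PSO (12): 0/0/0/0, 0/0/0/1, 0/0/1/0, 0/0/1/1, 0/1/0/0, 0/1/0/1, 0/1/1/0, 0/1/1/1, 1/1/0/0, 1/1/0/1, 1/1/1/0, 1/1/1/1
target 0/0/0/0 ∈ {SC,TSO,PSO}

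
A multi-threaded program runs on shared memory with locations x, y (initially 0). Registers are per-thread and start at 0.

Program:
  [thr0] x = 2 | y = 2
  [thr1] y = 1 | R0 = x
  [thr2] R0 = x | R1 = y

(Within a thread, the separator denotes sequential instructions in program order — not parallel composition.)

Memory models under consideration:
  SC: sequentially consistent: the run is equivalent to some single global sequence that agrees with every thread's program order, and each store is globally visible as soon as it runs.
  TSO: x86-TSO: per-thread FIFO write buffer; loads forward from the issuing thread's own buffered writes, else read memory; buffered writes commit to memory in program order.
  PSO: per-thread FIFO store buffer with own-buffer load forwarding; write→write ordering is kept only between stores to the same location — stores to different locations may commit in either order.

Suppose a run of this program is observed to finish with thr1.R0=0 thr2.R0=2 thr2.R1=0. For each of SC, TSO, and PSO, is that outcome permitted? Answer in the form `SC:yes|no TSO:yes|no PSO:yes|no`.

SC:no TSO:yes PSO:yes

outcome vector order: (thr1.R0,thr2.R0,thr2.R1)
SC (11): 0/0/0; 0/0/1; 0/0/2; 0/2/1; 0/2/2; 2/0/0; 2/0/1; 2/0/2; 2/2/0; 2/2/1; 2/2/2
TSO (12): 0/0/0; 0/0/1; 0/0/2; 0/2/0; 0/2/1; 0/2/2; 2/0/0; 2/0/1; 2/0/2; 2/2/0; 2/2/1; 2/2/2
PSO (12): 0/0/0; 0/0/1; 0/0/2; 0/2/0; 0/2/1; 0/2/2; 2/0/0; 2/0/1; 2/0/2; 2/2/0; 2/2/1; 2/2/2
target 0/2/0 ∈ {TSO,PSO}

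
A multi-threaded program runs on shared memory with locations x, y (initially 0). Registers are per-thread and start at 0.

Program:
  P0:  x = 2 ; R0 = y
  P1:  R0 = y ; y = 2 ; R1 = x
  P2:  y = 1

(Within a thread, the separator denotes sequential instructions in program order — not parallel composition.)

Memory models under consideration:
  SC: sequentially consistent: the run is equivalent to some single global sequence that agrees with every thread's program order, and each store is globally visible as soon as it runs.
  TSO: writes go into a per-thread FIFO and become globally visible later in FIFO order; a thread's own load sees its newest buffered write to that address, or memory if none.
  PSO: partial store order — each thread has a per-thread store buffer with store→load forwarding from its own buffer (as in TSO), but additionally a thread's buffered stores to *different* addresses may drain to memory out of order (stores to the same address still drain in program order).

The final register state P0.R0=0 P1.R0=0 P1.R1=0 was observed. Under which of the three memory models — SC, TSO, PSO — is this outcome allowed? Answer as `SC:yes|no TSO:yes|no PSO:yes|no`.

outcome vector order: (P0.R0,P1.R0,P1.R1)
[SC] allowed = {0/0/2; 0/1/2; 1/0/0; 1/0/2; 1/1/2; 2/0/0; 2/0/2; 2/1/0; 2/1/2}
[TSO] allowed = {0/0/0; 0/0/2; 0/1/0; 0/1/2; 1/0/0; 1/0/2; 1/1/0; 1/1/2; 2/0/0; 2/0/2; 2/1/0; 2/1/2}
[PSO] allowed = {0/0/0; 0/0/2; 0/1/0; 0/1/2; 1/0/0; 1/0/2; 1/1/0; 1/1/2; 2/0/0; 2/0/2; 2/1/0; 2/1/2}
target 0/0/0 ∈ {TSO,PSO}

SC:no TSO:yes PSO:yes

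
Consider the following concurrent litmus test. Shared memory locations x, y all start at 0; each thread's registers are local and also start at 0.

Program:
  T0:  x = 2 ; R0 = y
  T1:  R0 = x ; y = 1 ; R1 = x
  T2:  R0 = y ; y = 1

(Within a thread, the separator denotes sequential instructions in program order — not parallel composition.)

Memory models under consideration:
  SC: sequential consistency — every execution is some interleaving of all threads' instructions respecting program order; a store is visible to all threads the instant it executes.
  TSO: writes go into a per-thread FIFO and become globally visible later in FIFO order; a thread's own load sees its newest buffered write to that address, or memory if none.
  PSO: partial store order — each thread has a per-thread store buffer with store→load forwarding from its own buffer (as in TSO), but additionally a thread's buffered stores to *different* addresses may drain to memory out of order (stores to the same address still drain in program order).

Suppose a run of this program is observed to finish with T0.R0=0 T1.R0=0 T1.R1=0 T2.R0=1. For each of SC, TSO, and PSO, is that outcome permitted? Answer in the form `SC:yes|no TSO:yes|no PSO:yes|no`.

SC:no TSO:yes PSO:yes

outcome vector order: (T0.R0,T1.R0,T1.R1,T2.R0)
SC: 10 outcomes — {0020 0021 0220 0221 1000 1001 1020 1021 1220 1221}
TSO: 12 outcomes — {0000 0001 0020 0021 0220 0221 1000 1001 1020 1021 1220 1221}
PSO: 12 outcomes — {0000 0001 0020 0021 0220 0221 1000 1001 1020 1021 1220 1221}
target 0001 ∈ {TSO,PSO}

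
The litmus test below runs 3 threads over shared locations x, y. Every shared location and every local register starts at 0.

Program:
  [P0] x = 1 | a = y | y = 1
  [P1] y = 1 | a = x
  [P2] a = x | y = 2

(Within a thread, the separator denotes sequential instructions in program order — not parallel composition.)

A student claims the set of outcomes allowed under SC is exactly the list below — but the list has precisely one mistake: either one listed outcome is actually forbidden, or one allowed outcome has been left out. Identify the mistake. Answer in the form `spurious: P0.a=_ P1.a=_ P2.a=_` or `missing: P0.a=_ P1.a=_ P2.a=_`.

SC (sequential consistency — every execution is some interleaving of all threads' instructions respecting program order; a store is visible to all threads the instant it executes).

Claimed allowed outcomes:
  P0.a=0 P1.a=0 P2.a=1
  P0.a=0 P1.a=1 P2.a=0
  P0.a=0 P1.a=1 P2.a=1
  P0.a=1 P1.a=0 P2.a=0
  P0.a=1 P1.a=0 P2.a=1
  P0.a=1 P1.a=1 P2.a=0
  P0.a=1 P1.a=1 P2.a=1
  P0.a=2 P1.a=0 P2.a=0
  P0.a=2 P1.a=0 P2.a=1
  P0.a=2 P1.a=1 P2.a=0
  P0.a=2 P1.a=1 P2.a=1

spurious: P0.a=0 P1.a=0 P2.a=1

outcome vector order: (P0.a,P1.a,P2.a)
[SC] allowed = {0/1/0 0/1/1 1/0/0 1/0/1 1/1/0 1/1/1 2/0/0 2/0/1 2/1/0 2/1/1}
claimed∖SC = {0/0/1}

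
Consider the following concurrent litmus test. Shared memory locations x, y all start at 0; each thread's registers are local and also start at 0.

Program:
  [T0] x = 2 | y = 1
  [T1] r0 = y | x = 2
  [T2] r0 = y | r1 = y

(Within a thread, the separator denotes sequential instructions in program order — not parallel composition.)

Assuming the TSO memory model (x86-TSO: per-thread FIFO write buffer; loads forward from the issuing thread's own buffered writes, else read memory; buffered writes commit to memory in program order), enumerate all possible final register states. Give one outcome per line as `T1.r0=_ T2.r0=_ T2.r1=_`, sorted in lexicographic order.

outcome vector order: (T1.r0,T2.r0,T2.r1)
|TSO outcomes| = 6

T1.r0=0 T2.r0=0 T2.r1=0
T1.r0=0 T2.r0=0 T2.r1=1
T1.r0=0 T2.r0=1 T2.r1=1
T1.r0=1 T2.r0=0 T2.r1=0
T1.r0=1 T2.r0=0 T2.r1=1
T1.r0=1 T2.r0=1 T2.r1=1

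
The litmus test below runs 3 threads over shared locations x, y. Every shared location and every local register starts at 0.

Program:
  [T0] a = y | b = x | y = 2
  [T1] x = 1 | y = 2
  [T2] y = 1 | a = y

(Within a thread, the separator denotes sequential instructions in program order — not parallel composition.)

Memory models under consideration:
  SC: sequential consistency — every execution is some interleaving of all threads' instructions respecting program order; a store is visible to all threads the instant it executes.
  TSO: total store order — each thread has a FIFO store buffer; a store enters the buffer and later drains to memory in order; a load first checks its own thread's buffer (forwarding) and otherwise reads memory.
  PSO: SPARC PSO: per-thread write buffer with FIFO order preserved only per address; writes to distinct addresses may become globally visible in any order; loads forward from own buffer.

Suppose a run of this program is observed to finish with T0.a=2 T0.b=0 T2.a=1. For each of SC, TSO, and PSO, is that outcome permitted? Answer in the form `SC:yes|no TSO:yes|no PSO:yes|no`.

SC:no TSO:no PSO:yes

outcome vector order: (T0.a,T0.b,T2.a)
SC: 10 outcomes — {<0 0 1>, <0 0 2>, <0 1 1>, <0 1 2>, <1 0 1>, <1 0 2>, <1 1 1>, <1 1 2>, <2 1 1>, <2 1 2>}
TSO: 10 outcomes — {<0 0 1>, <0 0 2>, <0 1 1>, <0 1 2>, <1 0 1>, <1 0 2>, <1 1 1>, <1 1 2>, <2 1 1>, <2 1 2>}
PSO: 12 outcomes — {<0 0 1>, <0 0 2>, <0 1 1>, <0 1 2>, <1 0 1>, <1 0 2>, <1 1 1>, <1 1 2>, <2 0 1>, <2 0 2>, <2 1 1>, <2 1 2>}
target <2 0 1> ∈ {PSO}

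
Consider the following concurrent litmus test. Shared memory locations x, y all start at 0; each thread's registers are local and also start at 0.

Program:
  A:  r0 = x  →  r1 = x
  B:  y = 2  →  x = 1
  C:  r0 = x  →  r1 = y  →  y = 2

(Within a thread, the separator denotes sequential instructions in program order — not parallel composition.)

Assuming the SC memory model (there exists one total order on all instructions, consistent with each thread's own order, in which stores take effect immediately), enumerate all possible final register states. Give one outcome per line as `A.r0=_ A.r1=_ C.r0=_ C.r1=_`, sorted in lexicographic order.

A.r0=0 A.r1=0 C.r0=0 C.r1=0
A.r0=0 A.r1=0 C.r0=0 C.r1=2
A.r0=0 A.r1=0 C.r0=1 C.r1=2
A.r0=0 A.r1=1 C.r0=0 C.r1=0
A.r0=0 A.r1=1 C.r0=0 C.r1=2
A.r0=0 A.r1=1 C.r0=1 C.r1=2
A.r0=1 A.r1=1 C.r0=0 C.r1=0
A.r0=1 A.r1=1 C.r0=0 C.r1=2
A.r0=1 A.r1=1 C.r0=1 C.r1=2

outcome vector order: (A.r0,A.r1,C.r0,C.r1)
|SC outcomes| = 9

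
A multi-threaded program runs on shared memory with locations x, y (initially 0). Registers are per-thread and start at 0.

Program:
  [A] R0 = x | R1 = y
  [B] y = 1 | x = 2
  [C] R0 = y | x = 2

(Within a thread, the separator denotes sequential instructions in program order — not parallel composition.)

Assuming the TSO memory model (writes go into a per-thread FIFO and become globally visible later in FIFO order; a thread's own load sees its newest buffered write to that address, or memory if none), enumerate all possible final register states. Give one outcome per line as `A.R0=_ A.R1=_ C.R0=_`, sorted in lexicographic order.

A.R0=0 A.R1=0 C.R0=0
A.R0=0 A.R1=0 C.R0=1
A.R0=0 A.R1=1 C.R0=0
A.R0=0 A.R1=1 C.R0=1
A.R0=2 A.R1=0 C.R0=0
A.R0=2 A.R1=1 C.R0=0
A.R0=2 A.R1=1 C.R0=1

outcome vector order: (A.R0,A.R1,C.R0)
|TSO outcomes| = 7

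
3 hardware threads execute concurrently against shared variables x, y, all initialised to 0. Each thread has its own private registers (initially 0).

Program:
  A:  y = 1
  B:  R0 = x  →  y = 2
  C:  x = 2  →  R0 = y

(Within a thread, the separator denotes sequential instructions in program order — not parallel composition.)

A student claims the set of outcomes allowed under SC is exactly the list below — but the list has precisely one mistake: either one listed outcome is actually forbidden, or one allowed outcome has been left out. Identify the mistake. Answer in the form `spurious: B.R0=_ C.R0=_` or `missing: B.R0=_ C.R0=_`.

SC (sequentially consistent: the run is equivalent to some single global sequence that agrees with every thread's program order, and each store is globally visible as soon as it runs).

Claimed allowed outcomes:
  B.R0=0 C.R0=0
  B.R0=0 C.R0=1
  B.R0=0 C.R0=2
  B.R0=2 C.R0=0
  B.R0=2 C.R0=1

missing: B.R0=2 C.R0=2

outcome vector order: (B.R0,C.R0)
[SC] allowed = {0/0; 0/1; 0/2; 2/0; 2/1; 2/2}
SC∖claimed = {2/2}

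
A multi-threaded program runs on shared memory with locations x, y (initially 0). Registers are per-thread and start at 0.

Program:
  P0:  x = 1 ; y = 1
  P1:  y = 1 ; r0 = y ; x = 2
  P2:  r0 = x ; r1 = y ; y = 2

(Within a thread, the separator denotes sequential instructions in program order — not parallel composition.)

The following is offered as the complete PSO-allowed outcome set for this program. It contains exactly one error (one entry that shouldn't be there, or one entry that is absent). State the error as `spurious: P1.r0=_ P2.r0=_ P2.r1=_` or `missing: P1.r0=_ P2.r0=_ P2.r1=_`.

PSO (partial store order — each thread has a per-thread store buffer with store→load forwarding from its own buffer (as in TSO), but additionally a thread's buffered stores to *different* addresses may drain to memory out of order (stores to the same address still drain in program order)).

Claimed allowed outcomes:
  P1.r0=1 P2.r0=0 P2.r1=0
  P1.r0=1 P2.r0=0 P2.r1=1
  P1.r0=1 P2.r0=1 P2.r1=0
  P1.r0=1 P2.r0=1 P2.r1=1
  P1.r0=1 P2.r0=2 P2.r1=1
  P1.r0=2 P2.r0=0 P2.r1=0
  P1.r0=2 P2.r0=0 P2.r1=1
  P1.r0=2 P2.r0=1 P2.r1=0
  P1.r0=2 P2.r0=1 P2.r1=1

missing: P1.r0=1 P2.r0=2 P2.r1=0

outcome vector order: (P1.r0,P2.r0,P2.r1)
PSO (10): 1/0/0; 1/0/1; 1/1/0; 1/1/1; 1/2/0; 1/2/1; 2/0/0; 2/0/1; 2/1/0; 2/1/1
PSO∖claimed = {1/2/0}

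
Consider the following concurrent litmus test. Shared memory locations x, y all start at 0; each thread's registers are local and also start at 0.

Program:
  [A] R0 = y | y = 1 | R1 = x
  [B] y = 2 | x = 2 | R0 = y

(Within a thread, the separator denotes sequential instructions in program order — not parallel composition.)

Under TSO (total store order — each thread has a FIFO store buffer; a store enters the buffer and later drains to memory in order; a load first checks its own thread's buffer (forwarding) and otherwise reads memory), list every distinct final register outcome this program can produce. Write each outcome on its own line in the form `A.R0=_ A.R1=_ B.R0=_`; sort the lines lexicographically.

outcome vector order: (A.R0,A.R1,B.R0)
|TSO outcomes| = 8

A.R0=0 A.R1=0 B.R0=1
A.R0=0 A.R1=0 B.R0=2
A.R0=0 A.R1=2 B.R0=1
A.R0=0 A.R1=2 B.R0=2
A.R0=2 A.R1=0 B.R0=1
A.R0=2 A.R1=0 B.R0=2
A.R0=2 A.R1=2 B.R0=1
A.R0=2 A.R1=2 B.R0=2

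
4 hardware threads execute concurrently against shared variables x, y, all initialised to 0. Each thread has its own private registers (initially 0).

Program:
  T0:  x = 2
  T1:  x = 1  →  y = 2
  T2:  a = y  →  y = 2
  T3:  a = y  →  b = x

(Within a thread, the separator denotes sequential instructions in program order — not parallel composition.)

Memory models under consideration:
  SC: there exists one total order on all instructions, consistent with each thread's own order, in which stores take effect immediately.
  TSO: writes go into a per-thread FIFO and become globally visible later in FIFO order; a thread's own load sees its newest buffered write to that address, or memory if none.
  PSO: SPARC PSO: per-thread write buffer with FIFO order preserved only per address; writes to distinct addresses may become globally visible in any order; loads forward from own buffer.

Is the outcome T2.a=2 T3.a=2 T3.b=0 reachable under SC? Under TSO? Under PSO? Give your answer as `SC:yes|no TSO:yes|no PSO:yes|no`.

SC:no TSO:no PSO:yes

outcome vector order: (T2.a,T3.a,T3.b)
[SC] allowed = {<0 0 0>; <0 0 1>; <0 0 2>; <0 2 0>; <0 2 1>; <0 2 2>; <2 0 0>; <2 0 1>; <2 0 2>; <2 2 1>; <2 2 2>}
[TSO] allowed = {<0 0 0>; <0 0 1>; <0 0 2>; <0 2 0>; <0 2 1>; <0 2 2>; <2 0 0>; <2 0 1>; <2 0 2>; <2 2 1>; <2 2 2>}
[PSO] allowed = {<0 0 0>; <0 0 1>; <0 0 2>; <0 2 0>; <0 2 1>; <0 2 2>; <2 0 0>; <2 0 1>; <2 0 2>; <2 2 0>; <2 2 1>; <2 2 2>}
target <2 2 0> ∈ {PSO}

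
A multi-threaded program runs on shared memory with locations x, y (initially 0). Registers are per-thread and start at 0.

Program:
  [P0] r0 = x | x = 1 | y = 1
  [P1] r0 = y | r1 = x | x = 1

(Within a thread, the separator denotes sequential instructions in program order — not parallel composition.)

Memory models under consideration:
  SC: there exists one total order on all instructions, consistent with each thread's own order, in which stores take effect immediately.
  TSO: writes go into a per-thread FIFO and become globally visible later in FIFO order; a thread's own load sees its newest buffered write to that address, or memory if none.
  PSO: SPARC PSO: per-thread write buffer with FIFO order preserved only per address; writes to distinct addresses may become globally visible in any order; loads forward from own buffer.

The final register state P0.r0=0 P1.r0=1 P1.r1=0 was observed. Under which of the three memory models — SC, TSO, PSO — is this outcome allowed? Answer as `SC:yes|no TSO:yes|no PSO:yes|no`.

SC:no TSO:no PSO:yes

outcome vector order: (P0.r0,P1.r0,P1.r1)
under SC → <0 0 0> <0 0 1> <0 1 1> <1 0 0>
under TSO → <0 0 0> <0 0 1> <0 1 1> <1 0 0>
under PSO → <0 0 0> <0 0 1> <0 1 0> <0 1 1> <1 0 0>
target <0 1 0> ∈ {PSO}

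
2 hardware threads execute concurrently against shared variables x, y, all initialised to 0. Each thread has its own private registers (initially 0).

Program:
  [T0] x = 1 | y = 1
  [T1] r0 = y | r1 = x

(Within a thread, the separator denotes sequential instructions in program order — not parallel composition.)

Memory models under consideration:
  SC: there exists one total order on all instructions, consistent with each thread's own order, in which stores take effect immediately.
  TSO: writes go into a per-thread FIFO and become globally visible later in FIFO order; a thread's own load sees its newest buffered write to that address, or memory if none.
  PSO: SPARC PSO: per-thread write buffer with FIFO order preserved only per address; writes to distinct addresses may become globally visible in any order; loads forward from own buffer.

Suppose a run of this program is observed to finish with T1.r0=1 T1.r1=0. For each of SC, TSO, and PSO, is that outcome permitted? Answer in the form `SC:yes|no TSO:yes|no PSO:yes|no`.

outcome vector order: (T1.r0,T1.r1)
[SC] allowed = {00, 01, 11}
[TSO] allowed = {00, 01, 11}
[PSO] allowed = {00, 01, 10, 11}
target 10 ∈ {PSO}

SC:no TSO:no PSO:yes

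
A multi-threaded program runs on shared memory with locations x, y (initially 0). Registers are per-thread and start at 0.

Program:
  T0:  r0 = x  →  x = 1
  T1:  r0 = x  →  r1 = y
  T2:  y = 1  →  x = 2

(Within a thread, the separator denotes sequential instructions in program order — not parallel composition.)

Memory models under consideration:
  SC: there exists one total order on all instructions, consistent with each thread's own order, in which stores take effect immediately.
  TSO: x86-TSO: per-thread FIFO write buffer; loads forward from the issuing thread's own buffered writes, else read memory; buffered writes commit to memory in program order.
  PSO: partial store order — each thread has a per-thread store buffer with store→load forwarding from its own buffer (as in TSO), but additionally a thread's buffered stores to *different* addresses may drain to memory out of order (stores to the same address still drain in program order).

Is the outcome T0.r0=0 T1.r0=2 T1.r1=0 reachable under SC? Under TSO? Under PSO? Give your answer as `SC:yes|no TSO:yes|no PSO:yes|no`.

SC:no TSO:no PSO:yes

outcome vector order: (T0.r0,T1.r0,T1.r1)
under SC → 0/0/0; 0/0/1; 0/1/0; 0/1/1; 0/2/1; 2/0/0; 2/0/1; 2/1/1; 2/2/1
under TSO → 0/0/0; 0/0/1; 0/1/0; 0/1/1; 0/2/1; 2/0/0; 2/0/1; 2/1/1; 2/2/1
under PSO → 0/0/0; 0/0/1; 0/1/0; 0/1/1; 0/2/0; 0/2/1; 2/0/0; 2/0/1; 2/1/0; 2/1/1; 2/2/0; 2/2/1
target 0/2/0 ∈ {PSO}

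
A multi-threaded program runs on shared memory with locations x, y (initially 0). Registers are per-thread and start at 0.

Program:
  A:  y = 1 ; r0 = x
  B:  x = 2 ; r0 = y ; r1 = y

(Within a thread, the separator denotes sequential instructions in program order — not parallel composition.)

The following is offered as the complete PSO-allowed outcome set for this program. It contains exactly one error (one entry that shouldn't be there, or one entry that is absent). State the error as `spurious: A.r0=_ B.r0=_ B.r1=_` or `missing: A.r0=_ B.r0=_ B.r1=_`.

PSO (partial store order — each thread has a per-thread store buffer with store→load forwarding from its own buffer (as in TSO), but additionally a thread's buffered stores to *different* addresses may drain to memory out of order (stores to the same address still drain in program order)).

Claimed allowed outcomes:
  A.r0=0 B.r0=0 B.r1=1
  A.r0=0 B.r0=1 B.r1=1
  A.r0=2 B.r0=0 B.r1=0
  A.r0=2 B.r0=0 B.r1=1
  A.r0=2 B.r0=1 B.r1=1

missing: A.r0=0 B.r0=0 B.r1=0

outcome vector order: (A.r0,B.r0,B.r1)
PSO: 6 outcomes — {(0,0,0); (0,0,1); (0,1,1); (2,0,0); (2,0,1); (2,1,1)}
PSO∖claimed = {(0,0,0)}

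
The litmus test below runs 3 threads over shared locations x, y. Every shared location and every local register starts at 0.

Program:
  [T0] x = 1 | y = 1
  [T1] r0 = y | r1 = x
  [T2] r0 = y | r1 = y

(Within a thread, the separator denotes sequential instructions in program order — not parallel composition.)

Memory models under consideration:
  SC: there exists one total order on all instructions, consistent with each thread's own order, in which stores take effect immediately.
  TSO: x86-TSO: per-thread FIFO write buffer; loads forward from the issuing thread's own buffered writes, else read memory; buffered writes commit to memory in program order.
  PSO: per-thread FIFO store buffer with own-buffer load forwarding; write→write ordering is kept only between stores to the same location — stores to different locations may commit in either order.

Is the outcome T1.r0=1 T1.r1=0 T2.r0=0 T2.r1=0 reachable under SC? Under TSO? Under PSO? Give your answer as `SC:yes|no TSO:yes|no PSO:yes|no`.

outcome vector order: (T1.r0,T1.r1,T2.r0,T2.r1)
SC (9): <0 0 0 0> <0 0 0 1> <0 0 1 1> <0 1 0 0> <0 1 0 1> <0 1 1 1> <1 1 0 0> <1 1 0 1> <1 1 1 1>
TSO (9): <0 0 0 0> <0 0 0 1> <0 0 1 1> <0 1 0 0> <0 1 0 1> <0 1 1 1> <1 1 0 0> <1 1 0 1> <1 1 1 1>
PSO (12): <0 0 0 0> <0 0 0 1> <0 0 1 1> <0 1 0 0> <0 1 0 1> <0 1 1 1> <1 0 0 0> <1 0 0 1> <1 0 1 1> <1 1 0 0> <1 1 0 1> <1 1 1 1>
target <1 0 0 0> ∈ {PSO}

SC:no TSO:no PSO:yes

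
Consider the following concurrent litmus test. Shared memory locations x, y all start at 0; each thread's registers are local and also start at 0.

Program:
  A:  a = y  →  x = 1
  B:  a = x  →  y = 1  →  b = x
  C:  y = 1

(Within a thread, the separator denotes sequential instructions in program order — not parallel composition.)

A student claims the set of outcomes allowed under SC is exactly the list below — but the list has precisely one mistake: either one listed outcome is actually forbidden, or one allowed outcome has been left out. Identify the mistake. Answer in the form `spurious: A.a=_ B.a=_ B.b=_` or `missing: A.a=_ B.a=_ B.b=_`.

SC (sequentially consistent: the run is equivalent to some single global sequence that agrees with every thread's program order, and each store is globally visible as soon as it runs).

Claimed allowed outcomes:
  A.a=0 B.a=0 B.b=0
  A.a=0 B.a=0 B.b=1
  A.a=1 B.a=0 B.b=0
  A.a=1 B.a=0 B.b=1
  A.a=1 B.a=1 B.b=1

missing: A.a=0 B.a=1 B.b=1

outcome vector order: (A.a,B.a,B.b)
under SC → <0 0 0> <0 0 1> <0 1 1> <1 0 0> <1 0 1> <1 1 1>
SC∖claimed = {<0 1 1>}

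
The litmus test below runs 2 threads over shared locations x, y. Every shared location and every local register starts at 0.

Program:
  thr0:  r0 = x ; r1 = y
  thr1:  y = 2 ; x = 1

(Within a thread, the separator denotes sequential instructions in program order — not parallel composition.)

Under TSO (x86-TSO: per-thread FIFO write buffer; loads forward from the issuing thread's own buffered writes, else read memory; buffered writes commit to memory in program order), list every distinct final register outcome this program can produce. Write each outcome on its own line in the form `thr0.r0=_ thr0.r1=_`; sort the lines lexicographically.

outcome vector order: (thr0.r0,thr0.r1)
|TSO outcomes| = 3

thr0.r0=0 thr0.r1=0
thr0.r0=0 thr0.r1=2
thr0.r0=1 thr0.r1=2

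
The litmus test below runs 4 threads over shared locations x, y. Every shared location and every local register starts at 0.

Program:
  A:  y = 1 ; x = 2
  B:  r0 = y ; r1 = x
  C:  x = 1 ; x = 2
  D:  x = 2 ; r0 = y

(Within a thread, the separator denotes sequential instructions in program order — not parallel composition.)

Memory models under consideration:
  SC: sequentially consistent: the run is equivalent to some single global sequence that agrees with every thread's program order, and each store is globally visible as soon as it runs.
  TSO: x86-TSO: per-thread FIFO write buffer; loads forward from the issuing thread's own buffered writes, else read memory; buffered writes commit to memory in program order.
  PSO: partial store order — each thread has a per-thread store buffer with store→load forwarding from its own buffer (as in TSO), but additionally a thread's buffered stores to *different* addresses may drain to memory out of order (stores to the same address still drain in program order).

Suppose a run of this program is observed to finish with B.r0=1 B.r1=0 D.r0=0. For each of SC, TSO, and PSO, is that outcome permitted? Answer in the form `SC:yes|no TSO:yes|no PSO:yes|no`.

SC:no TSO:yes PSO:yes

outcome vector order: (B.r0,B.r1,D.r0)
SC (11): 0/0/0, 0/0/1, 0/1/0, 0/1/1, 0/2/0, 0/2/1, 1/0/1, 1/1/0, 1/1/1, 1/2/0, 1/2/1
TSO (12): 0/0/0, 0/0/1, 0/1/0, 0/1/1, 0/2/0, 0/2/1, 1/0/0, 1/0/1, 1/1/0, 1/1/1, 1/2/0, 1/2/1
PSO (12): 0/0/0, 0/0/1, 0/1/0, 0/1/1, 0/2/0, 0/2/1, 1/0/0, 1/0/1, 1/1/0, 1/1/1, 1/2/0, 1/2/1
target 1/0/0 ∈ {TSO,PSO}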